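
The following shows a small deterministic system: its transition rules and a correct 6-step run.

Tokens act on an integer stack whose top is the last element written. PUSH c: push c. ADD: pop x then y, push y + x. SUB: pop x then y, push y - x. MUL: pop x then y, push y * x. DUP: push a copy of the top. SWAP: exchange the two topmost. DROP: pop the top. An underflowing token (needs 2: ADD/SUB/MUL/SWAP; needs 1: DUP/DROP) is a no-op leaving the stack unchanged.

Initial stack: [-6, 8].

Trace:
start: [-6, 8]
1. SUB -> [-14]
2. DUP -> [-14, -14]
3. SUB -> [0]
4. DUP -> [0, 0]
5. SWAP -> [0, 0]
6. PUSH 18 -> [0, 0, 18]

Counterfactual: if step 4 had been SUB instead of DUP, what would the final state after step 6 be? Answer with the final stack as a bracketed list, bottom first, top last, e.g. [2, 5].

[0, 18]

(re-executing from step 4 with the substitution; state before step 4: [0])
4. SUB -> [0]
5. SWAP -> [0]
6. PUSH 18 -> [0, 18]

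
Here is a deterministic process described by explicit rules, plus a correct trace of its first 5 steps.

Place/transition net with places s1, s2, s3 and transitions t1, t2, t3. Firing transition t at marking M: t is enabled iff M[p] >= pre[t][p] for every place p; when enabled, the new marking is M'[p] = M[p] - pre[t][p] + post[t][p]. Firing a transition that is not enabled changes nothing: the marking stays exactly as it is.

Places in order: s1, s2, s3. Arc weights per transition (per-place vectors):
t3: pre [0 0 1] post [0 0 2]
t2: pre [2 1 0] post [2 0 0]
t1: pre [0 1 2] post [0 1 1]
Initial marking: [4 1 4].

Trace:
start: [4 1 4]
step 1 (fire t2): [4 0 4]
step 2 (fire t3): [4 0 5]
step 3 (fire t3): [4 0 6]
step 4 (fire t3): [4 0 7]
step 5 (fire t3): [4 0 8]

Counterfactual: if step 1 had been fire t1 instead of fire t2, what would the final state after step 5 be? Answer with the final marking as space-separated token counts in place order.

4 1 7

(re-executing from step 1 with the substitution; state before step 1: [4 1 4])
step 1 (fire t1): [4 1 3]
step 2 (fire t3): [4 1 4]
step 3 (fire t3): [4 1 5]
step 4 (fire t3): [4 1 6]
step 5 (fire t3): [4 1 7]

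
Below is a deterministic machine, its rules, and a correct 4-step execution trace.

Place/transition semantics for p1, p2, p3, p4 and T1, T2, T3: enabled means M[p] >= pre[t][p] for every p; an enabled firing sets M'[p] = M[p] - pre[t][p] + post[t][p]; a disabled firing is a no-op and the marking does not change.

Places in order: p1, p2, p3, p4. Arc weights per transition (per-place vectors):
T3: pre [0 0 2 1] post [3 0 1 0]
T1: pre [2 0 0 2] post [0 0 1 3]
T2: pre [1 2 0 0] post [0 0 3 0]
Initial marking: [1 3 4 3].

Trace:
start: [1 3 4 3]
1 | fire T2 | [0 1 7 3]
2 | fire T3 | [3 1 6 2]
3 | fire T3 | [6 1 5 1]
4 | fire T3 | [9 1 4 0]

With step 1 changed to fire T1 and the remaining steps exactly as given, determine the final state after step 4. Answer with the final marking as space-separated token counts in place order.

10 3 1 0

(re-executing from step 1 with the substitution; state before step 1: [1 3 4 3])
1 | fire T1 | [1 3 4 3]
2 | fire T3 | [4 3 3 2]
3 | fire T3 | [7 3 2 1]
4 | fire T3 | [10 3 1 0]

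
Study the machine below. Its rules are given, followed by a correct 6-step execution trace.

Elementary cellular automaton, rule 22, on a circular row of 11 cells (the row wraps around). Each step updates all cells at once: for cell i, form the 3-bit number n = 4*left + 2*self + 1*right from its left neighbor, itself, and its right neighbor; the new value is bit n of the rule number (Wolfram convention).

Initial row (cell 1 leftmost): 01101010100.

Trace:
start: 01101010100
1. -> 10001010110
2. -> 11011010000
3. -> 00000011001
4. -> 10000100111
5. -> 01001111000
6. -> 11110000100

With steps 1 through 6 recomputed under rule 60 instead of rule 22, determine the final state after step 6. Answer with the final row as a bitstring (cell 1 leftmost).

(re-executing steps 1..6 under rule 60; state before step 1: 01101010100)
1. -> 01011111110
2. -> 01110000001
3. -> 11001000001
4. -> 00101100001
5. -> 10111010001
6. -> 01100111001

01100111001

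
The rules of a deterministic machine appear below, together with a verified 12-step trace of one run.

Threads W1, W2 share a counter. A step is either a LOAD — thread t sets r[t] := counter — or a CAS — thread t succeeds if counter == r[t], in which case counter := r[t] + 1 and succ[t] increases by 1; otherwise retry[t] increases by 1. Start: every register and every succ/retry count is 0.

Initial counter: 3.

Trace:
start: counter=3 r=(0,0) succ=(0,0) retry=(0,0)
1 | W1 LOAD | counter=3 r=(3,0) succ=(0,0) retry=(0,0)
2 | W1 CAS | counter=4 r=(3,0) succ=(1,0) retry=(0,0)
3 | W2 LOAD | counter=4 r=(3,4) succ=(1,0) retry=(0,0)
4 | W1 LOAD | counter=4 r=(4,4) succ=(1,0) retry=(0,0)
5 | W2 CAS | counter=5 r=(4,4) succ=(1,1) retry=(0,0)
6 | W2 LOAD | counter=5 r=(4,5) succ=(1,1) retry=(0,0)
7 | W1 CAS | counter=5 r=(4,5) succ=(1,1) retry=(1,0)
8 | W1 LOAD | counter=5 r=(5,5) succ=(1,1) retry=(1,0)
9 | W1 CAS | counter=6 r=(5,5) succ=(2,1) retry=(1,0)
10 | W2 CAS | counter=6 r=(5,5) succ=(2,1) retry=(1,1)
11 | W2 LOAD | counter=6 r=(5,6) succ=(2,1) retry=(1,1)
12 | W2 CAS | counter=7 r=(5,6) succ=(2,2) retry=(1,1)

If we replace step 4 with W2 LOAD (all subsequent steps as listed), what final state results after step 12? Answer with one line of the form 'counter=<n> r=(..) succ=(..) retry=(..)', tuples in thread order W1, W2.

(re-executing from step 4 with the substitution; state before step 4: counter=4 r=(3,4) succ=(1,0) retry=(0,0))
4 | W2 LOAD | counter=4 r=(3,4) succ=(1,0) retry=(0,0)
5 | W2 CAS | counter=5 r=(3,4) succ=(1,1) retry=(0,0)
6 | W2 LOAD | counter=5 r=(3,5) succ=(1,1) retry=(0,0)
7 | W1 CAS | counter=5 r=(3,5) succ=(1,1) retry=(1,0)
8 | W1 LOAD | counter=5 r=(5,5) succ=(1,1) retry=(1,0)
9 | W1 CAS | counter=6 r=(5,5) succ=(2,1) retry=(1,0)
10 | W2 CAS | counter=6 r=(5,5) succ=(2,1) retry=(1,1)
11 | W2 LOAD | counter=6 r=(5,6) succ=(2,1) retry=(1,1)
12 | W2 CAS | counter=7 r=(5,6) succ=(2,2) retry=(1,1)

counter=7 r=(5,6) succ=(2,2) retry=(1,1)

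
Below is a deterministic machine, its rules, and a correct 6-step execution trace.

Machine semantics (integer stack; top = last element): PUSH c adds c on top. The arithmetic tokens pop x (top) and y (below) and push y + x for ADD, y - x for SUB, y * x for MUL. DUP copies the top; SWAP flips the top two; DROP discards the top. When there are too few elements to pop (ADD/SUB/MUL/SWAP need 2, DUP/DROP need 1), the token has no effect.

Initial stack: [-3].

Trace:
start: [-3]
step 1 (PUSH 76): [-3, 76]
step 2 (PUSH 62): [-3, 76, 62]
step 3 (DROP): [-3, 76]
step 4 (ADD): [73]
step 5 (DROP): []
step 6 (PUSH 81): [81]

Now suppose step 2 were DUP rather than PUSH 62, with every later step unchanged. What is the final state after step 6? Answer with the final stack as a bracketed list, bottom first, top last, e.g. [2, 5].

[81]

(re-executing from step 2 with the substitution; state before step 2: [-3, 76])
step 2 (DUP): [-3, 76, 76]
step 3 (DROP): [-3, 76]
step 4 (ADD): [73]
step 5 (DROP): []
step 6 (PUSH 81): [81]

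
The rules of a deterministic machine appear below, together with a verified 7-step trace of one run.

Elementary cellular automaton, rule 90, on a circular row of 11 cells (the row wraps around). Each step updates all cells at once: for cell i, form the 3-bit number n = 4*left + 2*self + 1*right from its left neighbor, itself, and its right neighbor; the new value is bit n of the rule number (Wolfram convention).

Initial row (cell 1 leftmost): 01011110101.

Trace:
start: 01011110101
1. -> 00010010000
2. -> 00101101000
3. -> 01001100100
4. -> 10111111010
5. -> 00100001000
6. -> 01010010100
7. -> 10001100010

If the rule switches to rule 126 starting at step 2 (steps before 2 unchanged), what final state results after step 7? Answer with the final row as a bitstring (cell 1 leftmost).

(re-executing steps 2..7 under rule 126; state before step 2: 00010010000)
2. -> 00111111000
3. -> 01100001100
4. -> 11110011110
5. -> 10011110011
6. -> 11110011110
7. -> 10011110011

10011110011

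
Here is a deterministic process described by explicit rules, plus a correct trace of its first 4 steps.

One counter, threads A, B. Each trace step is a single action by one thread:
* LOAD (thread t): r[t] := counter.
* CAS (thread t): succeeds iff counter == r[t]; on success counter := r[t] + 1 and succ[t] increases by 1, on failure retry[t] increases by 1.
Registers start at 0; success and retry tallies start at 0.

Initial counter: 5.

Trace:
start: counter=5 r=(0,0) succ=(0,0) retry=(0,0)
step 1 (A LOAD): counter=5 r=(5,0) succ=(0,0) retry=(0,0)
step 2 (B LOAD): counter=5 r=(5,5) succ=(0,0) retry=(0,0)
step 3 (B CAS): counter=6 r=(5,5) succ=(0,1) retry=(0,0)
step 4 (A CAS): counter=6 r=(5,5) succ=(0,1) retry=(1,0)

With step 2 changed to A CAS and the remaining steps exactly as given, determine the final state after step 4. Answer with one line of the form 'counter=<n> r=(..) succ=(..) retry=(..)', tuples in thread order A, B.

(re-executing from step 2 with the substitution; state before step 2: counter=5 r=(5,0) succ=(0,0) retry=(0,0))
step 2 (A CAS): counter=6 r=(5,0) succ=(1,0) retry=(0,0)
step 3 (B CAS): counter=6 r=(5,0) succ=(1,0) retry=(0,1)
step 4 (A CAS): counter=6 r=(5,0) succ=(1,0) retry=(1,1)

counter=6 r=(5,0) succ=(1,0) retry=(1,1)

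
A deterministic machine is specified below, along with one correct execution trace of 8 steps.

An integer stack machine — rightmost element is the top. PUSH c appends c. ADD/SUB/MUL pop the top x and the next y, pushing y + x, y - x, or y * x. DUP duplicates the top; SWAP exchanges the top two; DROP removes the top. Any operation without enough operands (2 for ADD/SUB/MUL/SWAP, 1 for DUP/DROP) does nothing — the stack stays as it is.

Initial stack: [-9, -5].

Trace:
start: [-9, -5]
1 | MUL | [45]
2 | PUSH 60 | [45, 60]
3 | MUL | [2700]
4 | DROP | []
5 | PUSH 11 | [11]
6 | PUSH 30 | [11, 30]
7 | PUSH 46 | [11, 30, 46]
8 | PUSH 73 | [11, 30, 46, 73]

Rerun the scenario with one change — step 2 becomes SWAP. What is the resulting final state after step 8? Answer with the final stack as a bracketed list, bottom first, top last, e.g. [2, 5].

(re-executing from step 2 with the substitution; state before step 2: [45])
2 | SWAP | [45]
3 | MUL | [45]
4 | DROP | []
5 | PUSH 11 | [11]
6 | PUSH 30 | [11, 30]
7 | PUSH 46 | [11, 30, 46]
8 | PUSH 73 | [11, 30, 46, 73]

[11, 30, 46, 73]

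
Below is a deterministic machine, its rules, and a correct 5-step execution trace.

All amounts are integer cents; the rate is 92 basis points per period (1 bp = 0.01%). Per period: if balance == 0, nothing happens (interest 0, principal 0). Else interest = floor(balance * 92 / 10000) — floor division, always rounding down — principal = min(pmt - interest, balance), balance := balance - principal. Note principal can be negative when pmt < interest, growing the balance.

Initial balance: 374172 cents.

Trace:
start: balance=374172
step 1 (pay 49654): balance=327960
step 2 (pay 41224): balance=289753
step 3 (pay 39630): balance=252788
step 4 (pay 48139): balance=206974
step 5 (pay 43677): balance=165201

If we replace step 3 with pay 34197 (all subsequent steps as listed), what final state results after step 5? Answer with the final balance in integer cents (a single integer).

170734

(re-executing from step 3 with the substitution; state before step 3: balance=289753)
step 3 (pay 34197): balance=258221
step 4 (pay 48139): balance=212457
step 5 (pay 43677): balance=170734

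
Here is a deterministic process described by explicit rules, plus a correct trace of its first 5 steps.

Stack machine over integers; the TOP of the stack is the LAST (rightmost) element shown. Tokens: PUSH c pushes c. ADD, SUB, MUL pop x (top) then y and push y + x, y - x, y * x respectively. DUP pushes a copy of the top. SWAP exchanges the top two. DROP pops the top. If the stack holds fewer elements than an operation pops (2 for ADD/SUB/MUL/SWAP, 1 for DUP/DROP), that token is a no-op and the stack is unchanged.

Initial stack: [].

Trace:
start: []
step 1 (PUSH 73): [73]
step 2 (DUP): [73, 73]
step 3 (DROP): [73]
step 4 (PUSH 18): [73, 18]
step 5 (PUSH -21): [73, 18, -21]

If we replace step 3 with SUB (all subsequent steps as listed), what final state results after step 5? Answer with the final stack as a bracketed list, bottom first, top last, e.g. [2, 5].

[0, 18, -21]

(re-executing from step 3 with the substitution; state before step 3: [73, 73])
step 3 (SUB): [0]
step 4 (PUSH 18): [0, 18]
step 5 (PUSH -21): [0, 18, -21]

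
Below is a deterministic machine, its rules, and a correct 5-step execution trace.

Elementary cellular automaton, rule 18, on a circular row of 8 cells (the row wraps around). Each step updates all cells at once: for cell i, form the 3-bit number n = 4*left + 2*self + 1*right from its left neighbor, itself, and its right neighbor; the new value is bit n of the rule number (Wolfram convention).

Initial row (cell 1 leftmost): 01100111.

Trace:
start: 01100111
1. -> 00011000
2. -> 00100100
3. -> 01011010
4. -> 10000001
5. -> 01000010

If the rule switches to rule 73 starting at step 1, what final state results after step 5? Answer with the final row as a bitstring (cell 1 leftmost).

01100000

(re-executing steps 1..5 under rule 73; state before step 1: 01100111)
1. -> 01100101
2. -> 01100000
3. -> 01101111
4. -> 01101001
5. -> 01100000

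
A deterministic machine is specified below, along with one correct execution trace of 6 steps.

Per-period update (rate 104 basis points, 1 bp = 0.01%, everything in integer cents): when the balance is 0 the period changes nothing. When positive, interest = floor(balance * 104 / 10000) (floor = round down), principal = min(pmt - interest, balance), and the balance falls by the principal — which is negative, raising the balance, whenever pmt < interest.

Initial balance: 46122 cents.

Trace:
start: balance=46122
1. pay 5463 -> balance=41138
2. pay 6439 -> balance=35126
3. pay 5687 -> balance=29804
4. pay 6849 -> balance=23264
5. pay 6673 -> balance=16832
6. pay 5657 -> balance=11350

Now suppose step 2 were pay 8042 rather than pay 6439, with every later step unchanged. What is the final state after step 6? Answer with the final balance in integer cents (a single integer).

9679

(re-executing from step 2 with the substitution; state before step 2: balance=41138)
2. pay 8042 -> balance=33523
3. pay 5687 -> balance=28184
4. pay 6849 -> balance=21628
5. pay 6673 -> balance=15179
6. pay 5657 -> balance=9679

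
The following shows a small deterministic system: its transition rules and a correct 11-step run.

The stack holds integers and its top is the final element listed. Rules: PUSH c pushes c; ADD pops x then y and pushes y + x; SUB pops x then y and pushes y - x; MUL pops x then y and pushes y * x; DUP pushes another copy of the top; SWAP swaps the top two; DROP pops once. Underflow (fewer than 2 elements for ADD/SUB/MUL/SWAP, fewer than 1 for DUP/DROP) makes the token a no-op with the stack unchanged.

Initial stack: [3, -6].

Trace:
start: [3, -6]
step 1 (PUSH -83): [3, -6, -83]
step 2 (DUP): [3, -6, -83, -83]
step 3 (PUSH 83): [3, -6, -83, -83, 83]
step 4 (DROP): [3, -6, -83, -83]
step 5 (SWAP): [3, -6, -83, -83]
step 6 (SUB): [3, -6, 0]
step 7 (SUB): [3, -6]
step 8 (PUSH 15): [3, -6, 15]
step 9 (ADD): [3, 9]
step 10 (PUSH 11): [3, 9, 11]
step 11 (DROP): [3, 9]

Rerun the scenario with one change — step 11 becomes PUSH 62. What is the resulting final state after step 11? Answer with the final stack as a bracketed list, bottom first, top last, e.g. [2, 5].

[3, 9, 11, 62]

(re-executing from step 11 with the substitution; state before step 11: [3, 9, 11])
step 11 (PUSH 62): [3, 9, 11, 62]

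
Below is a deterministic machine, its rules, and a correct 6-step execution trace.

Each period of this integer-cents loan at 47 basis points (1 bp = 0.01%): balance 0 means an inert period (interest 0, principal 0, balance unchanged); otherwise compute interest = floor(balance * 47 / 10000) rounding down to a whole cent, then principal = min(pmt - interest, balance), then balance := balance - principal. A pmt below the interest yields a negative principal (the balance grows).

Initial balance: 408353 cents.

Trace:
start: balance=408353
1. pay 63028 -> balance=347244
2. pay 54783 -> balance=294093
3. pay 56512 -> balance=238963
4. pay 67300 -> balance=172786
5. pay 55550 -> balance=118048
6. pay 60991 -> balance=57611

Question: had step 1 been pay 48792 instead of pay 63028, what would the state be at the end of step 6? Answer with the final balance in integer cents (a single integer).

(re-executing from step 1 with the substitution; state before step 1: balance=408353)
1. pay 48792 -> balance=361480
2. pay 54783 -> balance=308395
3. pay 56512 -> balance=253332
4. pay 67300 -> balance=187222
5. pay 55550 -> balance=132551
6. pay 60991 -> balance=72182

72182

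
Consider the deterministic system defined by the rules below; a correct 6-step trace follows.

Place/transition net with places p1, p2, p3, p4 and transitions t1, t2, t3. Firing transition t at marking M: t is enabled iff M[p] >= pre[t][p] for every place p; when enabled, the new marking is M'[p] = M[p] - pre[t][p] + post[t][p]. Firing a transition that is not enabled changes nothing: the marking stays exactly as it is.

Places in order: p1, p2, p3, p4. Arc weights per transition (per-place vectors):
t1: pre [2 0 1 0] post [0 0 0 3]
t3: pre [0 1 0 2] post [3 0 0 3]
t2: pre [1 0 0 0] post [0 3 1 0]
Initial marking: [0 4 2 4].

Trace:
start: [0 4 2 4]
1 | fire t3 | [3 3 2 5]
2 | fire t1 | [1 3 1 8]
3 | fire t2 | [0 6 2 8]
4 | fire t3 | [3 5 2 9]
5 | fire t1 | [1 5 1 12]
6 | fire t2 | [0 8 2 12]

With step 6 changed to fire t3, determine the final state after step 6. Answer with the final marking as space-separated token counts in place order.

(re-executing from step 6 with the substitution; state before step 6: [1 5 1 12])
6 | fire t3 | [4 4 1 13]

4 4 1 13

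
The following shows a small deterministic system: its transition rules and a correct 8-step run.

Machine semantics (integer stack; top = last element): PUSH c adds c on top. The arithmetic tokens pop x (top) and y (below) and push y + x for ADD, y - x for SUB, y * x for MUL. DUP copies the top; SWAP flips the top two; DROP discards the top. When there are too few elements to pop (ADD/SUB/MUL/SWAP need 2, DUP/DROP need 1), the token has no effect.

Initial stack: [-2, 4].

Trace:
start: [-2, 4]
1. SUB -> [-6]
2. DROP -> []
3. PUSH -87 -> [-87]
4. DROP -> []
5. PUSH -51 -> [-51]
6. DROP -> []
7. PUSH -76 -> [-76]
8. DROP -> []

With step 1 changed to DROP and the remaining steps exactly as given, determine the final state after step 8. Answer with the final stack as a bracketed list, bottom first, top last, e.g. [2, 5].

[]

(re-executing from step 1 with the substitution; state before step 1: [-2, 4])
1. DROP -> [-2]
2. DROP -> []
3. PUSH -87 -> [-87]
4. DROP -> []
5. PUSH -51 -> [-51]
6. DROP -> []
7. PUSH -76 -> [-76]
8. DROP -> []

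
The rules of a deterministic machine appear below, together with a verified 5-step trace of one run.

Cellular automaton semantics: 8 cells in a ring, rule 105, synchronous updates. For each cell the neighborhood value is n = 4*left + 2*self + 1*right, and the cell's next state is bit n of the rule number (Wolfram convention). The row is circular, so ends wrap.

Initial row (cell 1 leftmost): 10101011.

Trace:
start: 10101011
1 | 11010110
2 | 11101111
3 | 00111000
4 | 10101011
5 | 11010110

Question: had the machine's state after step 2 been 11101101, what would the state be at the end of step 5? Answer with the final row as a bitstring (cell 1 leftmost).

state after step 2 := 11101101
3 | 00111111
4 | 00100001
5 | 00001100

00001100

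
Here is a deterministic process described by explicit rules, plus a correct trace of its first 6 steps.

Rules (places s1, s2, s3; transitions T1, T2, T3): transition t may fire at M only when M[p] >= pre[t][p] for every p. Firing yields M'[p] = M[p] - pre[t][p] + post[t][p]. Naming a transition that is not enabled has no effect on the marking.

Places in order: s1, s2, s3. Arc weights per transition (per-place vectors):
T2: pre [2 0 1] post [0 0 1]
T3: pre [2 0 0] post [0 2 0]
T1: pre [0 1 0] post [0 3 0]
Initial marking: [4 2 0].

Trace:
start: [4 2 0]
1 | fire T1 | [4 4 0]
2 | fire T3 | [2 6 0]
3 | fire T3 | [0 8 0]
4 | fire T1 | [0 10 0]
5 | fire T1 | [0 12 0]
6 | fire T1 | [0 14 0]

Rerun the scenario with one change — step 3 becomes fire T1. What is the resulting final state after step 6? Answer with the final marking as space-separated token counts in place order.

(re-executing from step 3 with the substitution; state before step 3: [2 6 0])
3 | fire T1 | [2 8 0]
4 | fire T1 | [2 10 0]
5 | fire T1 | [2 12 0]
6 | fire T1 | [2 14 0]

2 14 0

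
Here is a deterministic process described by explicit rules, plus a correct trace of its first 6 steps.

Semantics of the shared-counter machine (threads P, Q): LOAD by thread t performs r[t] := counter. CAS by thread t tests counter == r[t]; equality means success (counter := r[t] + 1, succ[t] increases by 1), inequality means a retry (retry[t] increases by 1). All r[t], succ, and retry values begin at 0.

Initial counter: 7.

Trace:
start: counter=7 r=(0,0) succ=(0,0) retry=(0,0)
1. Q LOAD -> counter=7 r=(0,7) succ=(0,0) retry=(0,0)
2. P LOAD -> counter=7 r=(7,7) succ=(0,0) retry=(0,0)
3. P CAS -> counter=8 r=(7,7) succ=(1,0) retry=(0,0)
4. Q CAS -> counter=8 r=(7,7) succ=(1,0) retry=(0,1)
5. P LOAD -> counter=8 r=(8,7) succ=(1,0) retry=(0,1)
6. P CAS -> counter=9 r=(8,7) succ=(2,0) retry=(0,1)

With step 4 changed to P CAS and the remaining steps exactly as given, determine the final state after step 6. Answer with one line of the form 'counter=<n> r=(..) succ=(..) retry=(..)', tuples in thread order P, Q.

counter=9 r=(8,7) succ=(2,0) retry=(1,0)

(re-executing from step 4 with the substitution; state before step 4: counter=8 r=(7,7) succ=(1,0) retry=(0,0))
4. P CAS -> counter=8 r=(7,7) succ=(1,0) retry=(1,0)
5. P LOAD -> counter=8 r=(8,7) succ=(1,0) retry=(1,0)
6. P CAS -> counter=9 r=(8,7) succ=(2,0) retry=(1,0)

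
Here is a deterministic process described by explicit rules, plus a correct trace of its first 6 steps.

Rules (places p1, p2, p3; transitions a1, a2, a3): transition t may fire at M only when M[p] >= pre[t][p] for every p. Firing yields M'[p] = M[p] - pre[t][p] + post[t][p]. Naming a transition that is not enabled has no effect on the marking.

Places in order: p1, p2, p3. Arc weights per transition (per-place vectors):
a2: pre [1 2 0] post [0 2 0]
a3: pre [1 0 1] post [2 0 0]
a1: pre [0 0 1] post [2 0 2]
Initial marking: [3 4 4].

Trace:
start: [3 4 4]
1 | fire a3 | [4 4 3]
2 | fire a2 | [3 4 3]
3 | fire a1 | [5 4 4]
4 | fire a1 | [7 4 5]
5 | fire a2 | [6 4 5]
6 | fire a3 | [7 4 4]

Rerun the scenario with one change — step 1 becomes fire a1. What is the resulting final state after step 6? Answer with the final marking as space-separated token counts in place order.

8 4 6

(re-executing from step 1 with the substitution; state before step 1: [3 4 4])
1 | fire a1 | [5 4 5]
2 | fire a2 | [4 4 5]
3 | fire a1 | [6 4 6]
4 | fire a1 | [8 4 7]
5 | fire a2 | [7 4 7]
6 | fire a3 | [8 4 6]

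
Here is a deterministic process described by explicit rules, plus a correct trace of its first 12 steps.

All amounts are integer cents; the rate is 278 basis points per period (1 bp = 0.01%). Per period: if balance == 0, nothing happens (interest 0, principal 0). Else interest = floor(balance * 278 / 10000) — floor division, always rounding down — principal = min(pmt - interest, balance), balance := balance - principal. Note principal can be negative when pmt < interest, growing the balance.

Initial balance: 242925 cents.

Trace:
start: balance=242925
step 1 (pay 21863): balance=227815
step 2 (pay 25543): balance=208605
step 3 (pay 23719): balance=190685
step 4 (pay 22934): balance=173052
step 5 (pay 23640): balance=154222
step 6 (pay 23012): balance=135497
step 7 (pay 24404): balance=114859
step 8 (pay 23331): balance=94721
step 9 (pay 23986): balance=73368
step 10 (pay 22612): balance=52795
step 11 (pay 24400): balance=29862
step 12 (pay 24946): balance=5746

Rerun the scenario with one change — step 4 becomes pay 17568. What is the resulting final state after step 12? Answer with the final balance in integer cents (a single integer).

12428

(re-executing from step 4 with the substitution; state before step 4: balance=190685)
step 4 (pay 17568): balance=178418
step 5 (pay 23640): balance=159738
step 6 (pay 23012): balance=141166
step 7 (pay 24404): balance=120686
step 8 (pay 23331): balance=100710
step 9 (pay 23986): balance=79523
step 10 (pay 22612): balance=59121
step 11 (pay 24400): balance=36364
step 12 (pay 24946): balance=12428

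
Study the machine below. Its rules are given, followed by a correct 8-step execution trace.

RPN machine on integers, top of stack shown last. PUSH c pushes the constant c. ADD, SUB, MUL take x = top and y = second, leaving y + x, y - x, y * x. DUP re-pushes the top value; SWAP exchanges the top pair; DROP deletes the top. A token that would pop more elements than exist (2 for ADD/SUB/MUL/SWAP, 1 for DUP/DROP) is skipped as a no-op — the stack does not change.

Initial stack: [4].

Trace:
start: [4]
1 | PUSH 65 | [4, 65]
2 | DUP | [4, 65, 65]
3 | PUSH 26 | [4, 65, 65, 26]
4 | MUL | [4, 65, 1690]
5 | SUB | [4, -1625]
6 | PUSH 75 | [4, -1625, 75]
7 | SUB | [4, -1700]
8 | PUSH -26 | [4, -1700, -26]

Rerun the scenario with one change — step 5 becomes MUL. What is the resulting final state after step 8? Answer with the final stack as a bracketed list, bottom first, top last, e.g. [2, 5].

(re-executing from step 5 with the substitution; state before step 5: [4, 65, 1690])
5 | MUL | [4, 109850]
6 | PUSH 75 | [4, 109850, 75]
7 | SUB | [4, 109775]
8 | PUSH -26 | [4, 109775, -26]

[4, 109775, -26]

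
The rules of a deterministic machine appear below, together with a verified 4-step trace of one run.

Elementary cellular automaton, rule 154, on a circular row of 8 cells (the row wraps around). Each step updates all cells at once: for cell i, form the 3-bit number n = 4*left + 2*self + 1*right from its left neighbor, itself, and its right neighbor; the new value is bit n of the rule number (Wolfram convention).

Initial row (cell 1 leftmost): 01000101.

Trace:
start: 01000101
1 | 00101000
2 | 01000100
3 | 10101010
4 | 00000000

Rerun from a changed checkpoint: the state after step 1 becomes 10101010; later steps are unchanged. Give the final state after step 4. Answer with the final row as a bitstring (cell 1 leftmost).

00000000

state after step 1 := 10101010
2 | 00000000
3 | 00000000
4 | 00000000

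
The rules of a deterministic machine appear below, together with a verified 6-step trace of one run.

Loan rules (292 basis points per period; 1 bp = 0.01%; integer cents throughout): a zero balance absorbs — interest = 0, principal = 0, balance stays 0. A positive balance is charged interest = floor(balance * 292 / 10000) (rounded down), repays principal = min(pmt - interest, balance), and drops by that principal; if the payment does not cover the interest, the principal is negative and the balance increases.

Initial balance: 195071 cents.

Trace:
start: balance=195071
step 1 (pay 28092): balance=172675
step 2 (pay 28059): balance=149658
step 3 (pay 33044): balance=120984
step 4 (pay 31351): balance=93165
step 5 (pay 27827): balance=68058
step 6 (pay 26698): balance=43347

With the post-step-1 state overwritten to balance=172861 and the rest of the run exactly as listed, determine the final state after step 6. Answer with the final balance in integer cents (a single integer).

43561

state after step 1 := balance=172861
step 2 (pay 28059): balance=149849
step 3 (pay 33044): balance=121180
step 4 (pay 31351): balance=93367
step 5 (pay 27827): balance=68266
step 6 (pay 26698): balance=43561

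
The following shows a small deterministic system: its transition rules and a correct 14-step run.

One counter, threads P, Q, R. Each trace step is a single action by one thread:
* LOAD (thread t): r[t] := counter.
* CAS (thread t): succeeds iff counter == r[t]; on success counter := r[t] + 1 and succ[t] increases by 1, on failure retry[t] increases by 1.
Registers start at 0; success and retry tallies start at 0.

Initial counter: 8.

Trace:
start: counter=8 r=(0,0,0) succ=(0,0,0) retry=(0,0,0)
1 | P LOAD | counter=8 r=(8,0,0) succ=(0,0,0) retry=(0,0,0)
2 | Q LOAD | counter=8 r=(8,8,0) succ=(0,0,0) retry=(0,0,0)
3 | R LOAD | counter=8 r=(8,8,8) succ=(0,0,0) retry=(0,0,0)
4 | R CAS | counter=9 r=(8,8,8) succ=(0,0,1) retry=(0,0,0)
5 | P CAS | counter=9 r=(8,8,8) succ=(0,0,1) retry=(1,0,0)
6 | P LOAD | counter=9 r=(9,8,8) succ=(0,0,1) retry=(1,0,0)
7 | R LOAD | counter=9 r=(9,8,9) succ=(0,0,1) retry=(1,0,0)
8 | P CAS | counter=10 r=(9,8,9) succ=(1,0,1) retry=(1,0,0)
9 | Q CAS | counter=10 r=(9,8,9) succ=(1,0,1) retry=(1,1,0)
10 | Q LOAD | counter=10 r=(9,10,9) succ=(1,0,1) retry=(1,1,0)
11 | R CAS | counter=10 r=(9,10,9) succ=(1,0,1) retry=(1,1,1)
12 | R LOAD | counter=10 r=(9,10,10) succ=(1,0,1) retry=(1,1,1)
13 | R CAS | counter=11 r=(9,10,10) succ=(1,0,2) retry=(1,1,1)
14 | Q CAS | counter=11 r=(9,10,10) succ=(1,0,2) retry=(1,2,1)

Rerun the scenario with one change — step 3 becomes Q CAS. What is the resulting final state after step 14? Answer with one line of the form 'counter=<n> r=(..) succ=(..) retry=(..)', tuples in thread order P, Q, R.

(re-executing from step 3 with the substitution; state before step 3: counter=8 r=(8,8,0) succ=(0,0,0) retry=(0,0,0))
3 | Q CAS | counter=9 r=(8,8,0) succ=(0,1,0) retry=(0,0,0)
4 | R CAS | counter=9 r=(8,8,0) succ=(0,1,0) retry=(0,0,1)
5 | P CAS | counter=9 r=(8,8,0) succ=(0,1,0) retry=(1,0,1)
6 | P LOAD | counter=9 r=(9,8,0) succ=(0,1,0) retry=(1,0,1)
7 | R LOAD | counter=9 r=(9,8,9) succ=(0,1,0) retry=(1,0,1)
8 | P CAS | counter=10 r=(9,8,9) succ=(1,1,0) retry=(1,0,1)
9 | Q CAS | counter=10 r=(9,8,9) succ=(1,1,0) retry=(1,1,1)
10 | Q LOAD | counter=10 r=(9,10,9) succ=(1,1,0) retry=(1,1,1)
11 | R CAS | counter=10 r=(9,10,9) succ=(1,1,0) retry=(1,1,2)
12 | R LOAD | counter=10 r=(9,10,10) succ=(1,1,0) retry=(1,1,2)
13 | R CAS | counter=11 r=(9,10,10) succ=(1,1,1) retry=(1,1,2)
14 | Q CAS | counter=11 r=(9,10,10) succ=(1,1,1) retry=(1,2,2)

counter=11 r=(9,10,10) succ=(1,1,1) retry=(1,2,2)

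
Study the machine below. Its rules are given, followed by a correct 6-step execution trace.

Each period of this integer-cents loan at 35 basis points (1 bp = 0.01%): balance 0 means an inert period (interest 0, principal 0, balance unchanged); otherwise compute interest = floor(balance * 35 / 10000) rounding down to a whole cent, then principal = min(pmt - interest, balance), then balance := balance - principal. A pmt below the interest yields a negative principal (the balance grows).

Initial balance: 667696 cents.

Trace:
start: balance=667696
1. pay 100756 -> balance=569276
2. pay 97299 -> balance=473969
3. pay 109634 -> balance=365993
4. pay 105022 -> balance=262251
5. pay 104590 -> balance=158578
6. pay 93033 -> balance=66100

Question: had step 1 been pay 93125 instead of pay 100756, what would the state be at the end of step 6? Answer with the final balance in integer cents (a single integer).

73866

(re-executing from step 1 with the substitution; state before step 1: balance=667696)
1. pay 93125 -> balance=576907
2. pay 97299 -> balance=481627
3. pay 109634 -> balance=373678
4. pay 105022 -> balance=269963
5. pay 104590 -> balance=166317
6. pay 93033 -> balance=73866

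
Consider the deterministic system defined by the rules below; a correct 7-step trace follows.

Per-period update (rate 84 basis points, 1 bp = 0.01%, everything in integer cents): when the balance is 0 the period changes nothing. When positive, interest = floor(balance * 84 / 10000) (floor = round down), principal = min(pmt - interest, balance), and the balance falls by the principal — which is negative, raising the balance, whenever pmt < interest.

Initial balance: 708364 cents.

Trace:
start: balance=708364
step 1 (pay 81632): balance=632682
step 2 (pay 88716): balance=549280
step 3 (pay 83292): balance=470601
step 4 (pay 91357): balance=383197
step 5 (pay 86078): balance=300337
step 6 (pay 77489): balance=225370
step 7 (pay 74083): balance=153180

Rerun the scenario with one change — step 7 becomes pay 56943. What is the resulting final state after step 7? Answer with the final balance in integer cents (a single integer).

170320

(re-executing from step 7 with the substitution; state before step 7: balance=225370)
step 7 (pay 56943): balance=170320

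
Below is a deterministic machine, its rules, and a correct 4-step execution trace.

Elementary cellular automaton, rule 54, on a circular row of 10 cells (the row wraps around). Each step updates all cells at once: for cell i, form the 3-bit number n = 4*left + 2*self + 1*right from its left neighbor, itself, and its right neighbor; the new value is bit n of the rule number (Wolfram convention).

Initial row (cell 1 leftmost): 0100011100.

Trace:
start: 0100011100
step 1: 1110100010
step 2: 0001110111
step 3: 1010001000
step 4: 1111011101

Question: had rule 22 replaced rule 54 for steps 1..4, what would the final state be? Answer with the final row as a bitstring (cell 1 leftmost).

(re-executing steps 1..4 under rule 22; state before step 1: 0100011100)
step 1: 1110100010
step 2: 0000110110
step 3: 0001000001
step 4: 1011100011

1011100011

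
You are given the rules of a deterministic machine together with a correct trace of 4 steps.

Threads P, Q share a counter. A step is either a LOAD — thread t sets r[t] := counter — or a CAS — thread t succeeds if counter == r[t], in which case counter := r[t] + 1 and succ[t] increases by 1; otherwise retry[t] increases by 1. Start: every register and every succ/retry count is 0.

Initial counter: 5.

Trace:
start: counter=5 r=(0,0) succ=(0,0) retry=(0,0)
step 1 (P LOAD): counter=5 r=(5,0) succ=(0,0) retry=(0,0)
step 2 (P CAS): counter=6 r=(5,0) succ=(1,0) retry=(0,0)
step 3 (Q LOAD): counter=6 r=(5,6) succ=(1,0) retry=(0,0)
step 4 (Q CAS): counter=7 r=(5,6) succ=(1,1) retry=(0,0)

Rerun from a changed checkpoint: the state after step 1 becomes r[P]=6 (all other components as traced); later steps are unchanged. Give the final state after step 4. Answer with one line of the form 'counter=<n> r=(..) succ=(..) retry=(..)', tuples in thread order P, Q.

state after step 1 := counter=5 r=(6,0) succ=(0,0) retry=(0,0)
step 2 (P CAS): counter=5 r=(6,0) succ=(0,0) retry=(1,0)
step 3 (Q LOAD): counter=5 r=(6,5) succ=(0,0) retry=(1,0)
step 4 (Q CAS): counter=6 r=(6,5) succ=(0,1) retry=(1,0)

counter=6 r=(6,5) succ=(0,1) retry=(1,0)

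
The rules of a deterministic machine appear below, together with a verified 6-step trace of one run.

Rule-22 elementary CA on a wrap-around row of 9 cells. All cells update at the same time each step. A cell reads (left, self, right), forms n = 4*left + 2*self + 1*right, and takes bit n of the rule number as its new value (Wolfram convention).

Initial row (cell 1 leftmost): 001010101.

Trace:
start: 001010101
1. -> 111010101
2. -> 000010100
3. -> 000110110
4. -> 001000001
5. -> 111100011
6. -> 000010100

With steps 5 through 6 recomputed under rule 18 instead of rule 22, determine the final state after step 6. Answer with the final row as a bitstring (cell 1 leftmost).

000010100

(re-executing steps 5..6 under rule 18; state before step 5: 001000001)
5. -> 110100010
6. -> 000010100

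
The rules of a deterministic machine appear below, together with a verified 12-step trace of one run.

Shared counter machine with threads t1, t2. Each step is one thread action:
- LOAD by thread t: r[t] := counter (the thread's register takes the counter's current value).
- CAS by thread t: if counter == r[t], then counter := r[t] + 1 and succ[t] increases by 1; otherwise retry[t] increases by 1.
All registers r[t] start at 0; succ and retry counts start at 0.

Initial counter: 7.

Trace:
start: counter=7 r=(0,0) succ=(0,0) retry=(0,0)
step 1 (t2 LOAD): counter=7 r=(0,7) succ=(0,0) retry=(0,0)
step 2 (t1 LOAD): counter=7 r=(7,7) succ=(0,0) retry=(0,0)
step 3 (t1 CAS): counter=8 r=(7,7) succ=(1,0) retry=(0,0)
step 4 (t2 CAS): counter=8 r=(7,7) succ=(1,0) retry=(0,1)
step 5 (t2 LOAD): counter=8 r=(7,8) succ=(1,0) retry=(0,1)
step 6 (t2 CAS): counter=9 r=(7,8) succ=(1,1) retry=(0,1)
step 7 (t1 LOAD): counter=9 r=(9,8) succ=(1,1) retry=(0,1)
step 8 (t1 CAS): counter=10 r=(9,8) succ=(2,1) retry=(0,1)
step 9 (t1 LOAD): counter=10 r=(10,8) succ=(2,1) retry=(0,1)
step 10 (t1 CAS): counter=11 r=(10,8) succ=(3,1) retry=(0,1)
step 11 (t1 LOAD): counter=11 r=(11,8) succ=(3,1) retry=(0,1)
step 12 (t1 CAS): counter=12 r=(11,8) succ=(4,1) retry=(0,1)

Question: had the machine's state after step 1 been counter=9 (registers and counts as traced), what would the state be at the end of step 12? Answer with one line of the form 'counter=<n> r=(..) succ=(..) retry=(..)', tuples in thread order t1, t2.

counter=14 r=(13,10) succ=(4,1) retry=(0,1)

state after step 1 := counter=9 r=(0,7) succ=(0,0) retry=(0,0)
step 2 (t1 LOAD): counter=9 r=(9,7) succ=(0,0) retry=(0,0)
step 3 (t1 CAS): counter=10 r=(9,7) succ=(1,0) retry=(0,0)
step 4 (t2 CAS): counter=10 r=(9,7) succ=(1,0) retry=(0,1)
step 5 (t2 LOAD): counter=10 r=(9,10) succ=(1,0) retry=(0,1)
step 6 (t2 CAS): counter=11 r=(9,10) succ=(1,1) retry=(0,1)
step 7 (t1 LOAD): counter=11 r=(11,10) succ=(1,1) retry=(0,1)
step 8 (t1 CAS): counter=12 r=(11,10) succ=(2,1) retry=(0,1)
step 9 (t1 LOAD): counter=12 r=(12,10) succ=(2,1) retry=(0,1)
step 10 (t1 CAS): counter=13 r=(12,10) succ=(3,1) retry=(0,1)
step 11 (t1 LOAD): counter=13 r=(13,10) succ=(3,1) retry=(0,1)
step 12 (t1 CAS): counter=14 r=(13,10) succ=(4,1) retry=(0,1)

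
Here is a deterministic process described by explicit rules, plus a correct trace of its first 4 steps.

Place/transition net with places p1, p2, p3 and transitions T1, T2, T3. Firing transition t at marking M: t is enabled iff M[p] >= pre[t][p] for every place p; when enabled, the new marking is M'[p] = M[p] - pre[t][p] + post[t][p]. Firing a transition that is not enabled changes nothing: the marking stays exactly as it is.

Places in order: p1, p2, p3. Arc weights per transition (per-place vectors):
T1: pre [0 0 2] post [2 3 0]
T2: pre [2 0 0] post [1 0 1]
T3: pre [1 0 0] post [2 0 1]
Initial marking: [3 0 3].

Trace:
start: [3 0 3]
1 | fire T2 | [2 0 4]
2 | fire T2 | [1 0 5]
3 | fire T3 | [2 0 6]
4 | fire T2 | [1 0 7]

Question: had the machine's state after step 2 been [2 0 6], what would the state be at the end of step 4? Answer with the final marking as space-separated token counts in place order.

2 0 8

state after step 2 := [2 0 6]
3 | fire T3 | [3 0 7]
4 | fire T2 | [2 0 8]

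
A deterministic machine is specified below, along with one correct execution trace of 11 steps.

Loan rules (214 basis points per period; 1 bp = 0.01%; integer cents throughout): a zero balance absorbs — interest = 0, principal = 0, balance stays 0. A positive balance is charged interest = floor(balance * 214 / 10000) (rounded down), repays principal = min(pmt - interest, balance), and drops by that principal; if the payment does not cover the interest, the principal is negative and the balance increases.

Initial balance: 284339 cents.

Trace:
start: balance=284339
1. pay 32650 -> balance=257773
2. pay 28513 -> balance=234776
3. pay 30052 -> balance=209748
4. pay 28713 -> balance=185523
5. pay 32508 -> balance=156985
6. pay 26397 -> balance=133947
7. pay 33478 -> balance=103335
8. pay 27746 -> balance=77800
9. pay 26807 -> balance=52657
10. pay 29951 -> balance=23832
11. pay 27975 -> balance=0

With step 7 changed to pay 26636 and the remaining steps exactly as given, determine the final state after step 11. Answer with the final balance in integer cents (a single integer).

(re-executing from step 7 with the substitution; state before step 7: balance=133947)
7. pay 26636 -> balance=110177
8. pay 27746 -> balance=84788
9. pay 26807 -> balance=59795
10. pay 29951 -> balance=31123
11. pay 27975 -> balance=3814

3814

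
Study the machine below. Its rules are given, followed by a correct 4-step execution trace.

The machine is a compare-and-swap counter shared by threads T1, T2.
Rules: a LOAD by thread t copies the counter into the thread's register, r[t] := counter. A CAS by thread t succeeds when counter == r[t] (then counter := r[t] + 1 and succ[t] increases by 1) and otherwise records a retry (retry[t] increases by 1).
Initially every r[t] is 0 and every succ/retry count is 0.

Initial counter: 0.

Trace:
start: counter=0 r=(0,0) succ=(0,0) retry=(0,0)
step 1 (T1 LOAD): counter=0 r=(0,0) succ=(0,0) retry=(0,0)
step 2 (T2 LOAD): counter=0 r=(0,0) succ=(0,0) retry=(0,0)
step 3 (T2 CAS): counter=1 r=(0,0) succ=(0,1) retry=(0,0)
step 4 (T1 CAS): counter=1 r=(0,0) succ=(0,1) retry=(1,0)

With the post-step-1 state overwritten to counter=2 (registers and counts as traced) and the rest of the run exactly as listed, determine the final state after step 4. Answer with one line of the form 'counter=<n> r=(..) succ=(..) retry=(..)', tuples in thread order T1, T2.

state after step 1 := counter=2 r=(0,0) succ=(0,0) retry=(0,0)
step 2 (T2 LOAD): counter=2 r=(0,2) succ=(0,0) retry=(0,0)
step 3 (T2 CAS): counter=3 r=(0,2) succ=(0,1) retry=(0,0)
step 4 (T1 CAS): counter=3 r=(0,2) succ=(0,1) retry=(1,0)

counter=3 r=(0,2) succ=(0,1) retry=(1,0)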